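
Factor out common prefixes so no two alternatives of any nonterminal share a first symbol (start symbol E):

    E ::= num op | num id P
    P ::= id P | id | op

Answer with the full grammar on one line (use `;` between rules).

E has alternatives sharing prefix 'num': factor to E → num E' with E' → op | id P.
P has alternatives sharing prefix 'id': factor to P → id P' with P' → P | ε.

E ::= num E'; P ::= op | id P'; E' ::= op | id P; P' ::= P | ε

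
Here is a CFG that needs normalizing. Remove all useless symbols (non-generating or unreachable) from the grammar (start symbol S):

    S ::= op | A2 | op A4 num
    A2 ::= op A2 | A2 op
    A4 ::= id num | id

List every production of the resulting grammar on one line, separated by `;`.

S ::= op | op A4 num; A4 ::= id num | id

Generating nonterminals: {A4, S}.
Reachable from S after that: {A4, S}.
Removed useless symbols: {A2} and every production mentioning them.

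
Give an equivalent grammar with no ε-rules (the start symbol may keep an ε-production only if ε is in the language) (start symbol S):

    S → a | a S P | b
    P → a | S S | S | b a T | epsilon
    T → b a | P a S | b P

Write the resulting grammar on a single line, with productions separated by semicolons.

The nullable symbols are {P}.
ε ∉ L(G), so no ε-production is kept.
For each production, add variants omitting each subset of nullable occurrences: S → a S P gives a S P | a S. T → P a S gives P a S | a S. T → b P gives b P | b.

S → a | a S P | a S | b; P → a | S S | S | b a T; T → b a | P a S | a S | b P | b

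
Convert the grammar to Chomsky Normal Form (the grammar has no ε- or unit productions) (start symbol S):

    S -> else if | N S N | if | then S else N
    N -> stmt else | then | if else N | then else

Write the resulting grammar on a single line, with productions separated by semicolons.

Introduce a nonterminal for each terminal appearing in a rule of length ≥ 2: X1 → else, X2 → if, X3 → then, X4 → stmt.
Binarize each right-hand side of length ≥ 3 by chaining fresh nonterminals (Y1, Y2, …): affected rules were S → N S N; S → X3 S X1 N; N → X2 X1 N.

S -> X1 X2 | N Y1 | if | X3 Y2; N -> X4 X1 | then | X2 Y4 | X3 X1; X1 -> else; X2 -> if; X3 -> then; X4 -> stmt; Y1 -> S N; Y2 -> S Y3; Y3 -> X1 N; Y4 -> X1 N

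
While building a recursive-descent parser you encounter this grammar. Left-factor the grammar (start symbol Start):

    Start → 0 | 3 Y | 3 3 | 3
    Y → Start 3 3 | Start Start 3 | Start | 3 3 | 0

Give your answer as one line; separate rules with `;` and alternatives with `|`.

Start has alternatives sharing prefix '3': factor to Start → 3 Start1 with Start1 → Y | 3 | ε.
Y has alternatives sharing prefix 'Start': factor to Y → Start Y1 with Y1 → 3 3 | Start 3 | ε.

Start → 0 | 3 Start1; Y → 3 3 | 0 | Start Y1; Start1 → Y | 3 | ε; Y1 → 3 3 | Start 3 | ε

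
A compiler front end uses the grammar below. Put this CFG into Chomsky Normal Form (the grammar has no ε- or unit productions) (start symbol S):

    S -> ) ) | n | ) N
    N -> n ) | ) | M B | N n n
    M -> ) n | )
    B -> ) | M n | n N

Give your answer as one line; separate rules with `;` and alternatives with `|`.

Introduce a nonterminal for each terminal appearing in a rule of length ≥ 2: X1 → ), X2 → n.
Binarize each right-hand side of length ≥ 3 by chaining fresh nonterminals (Y1, Y2, …): affected rules were N → N X2 X2.

S -> X1 X1 | n | X1 N; N -> X2 X1 | ) | M B | N Y1; M -> X1 X2 | ); B -> ) | M X2 | X2 N; X1 -> ); X2 -> n; Y1 -> X2 X2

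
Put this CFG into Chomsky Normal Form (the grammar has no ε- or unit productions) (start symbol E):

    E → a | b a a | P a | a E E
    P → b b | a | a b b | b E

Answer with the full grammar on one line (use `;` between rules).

Introduce a nonterminal for each terminal appearing in a rule of length ≥ 2: X1 → b, X2 → a.
Binarize each right-hand side of length ≥ 3 by chaining fresh nonterminals (Y1, Y2, …): affected rules were E → X1 X2 X2; E → X2 E E; P → X2 X1 X1.

E → a | X1 Y1 | P X2 | X2 Y2; P → X1 X1 | a | X2 Y3 | X1 E; X1 → b; X2 → a; Y1 → X2 X2; Y2 → E E; Y3 → X1 X1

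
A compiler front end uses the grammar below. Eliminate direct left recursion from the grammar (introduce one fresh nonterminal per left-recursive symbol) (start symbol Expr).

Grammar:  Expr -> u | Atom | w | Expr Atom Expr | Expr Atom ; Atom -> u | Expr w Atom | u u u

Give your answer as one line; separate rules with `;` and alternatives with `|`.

Expr -> u Expr1 | Atom Expr1 | w Expr1; Atom -> u | Expr w Atom | u u u; Expr1 -> Atom Expr Expr1 | Atom Expr1 | eps

Directly left-recursive nonterminal: Expr.
For Expr: α = {Atom Expr, Atom}, β = {u, Atom, w}. Rewrite as Expr → β Expr1 and Expr1 → α Expr1 | ε.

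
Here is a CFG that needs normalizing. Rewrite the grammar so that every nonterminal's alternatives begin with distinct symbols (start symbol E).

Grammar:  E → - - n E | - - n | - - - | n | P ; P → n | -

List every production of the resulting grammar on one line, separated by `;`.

E → n | P | - - E'; P → n | -; E' → - | n E''; E'' → E | ε

E has alternatives sharing prefix '- -': factor to E → - - E' with E' → n E | n | -.
E' has alternatives sharing prefix 'n': factor to E' → n E'' with E'' → E | ε.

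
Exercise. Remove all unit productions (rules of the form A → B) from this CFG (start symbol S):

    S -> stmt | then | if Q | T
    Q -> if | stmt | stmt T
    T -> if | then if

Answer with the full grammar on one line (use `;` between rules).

S -> stmt | then | if Q | if | then if; Q -> if | stmt | stmt T; T -> if | then if

Unit pairs: S ⇒* {T}.
For every A with A ⇒* B via unit rules, add B's non-unit alternatives to A; then delete every rule of the form X → Y.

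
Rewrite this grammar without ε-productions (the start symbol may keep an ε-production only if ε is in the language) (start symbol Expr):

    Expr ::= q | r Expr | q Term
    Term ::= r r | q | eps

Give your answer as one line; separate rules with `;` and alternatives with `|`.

Nullable set = {Term}.
ε ∉ L(G), so no ε-production is kept.

Expr ::= q | r Expr | q Term; Term ::= r r | q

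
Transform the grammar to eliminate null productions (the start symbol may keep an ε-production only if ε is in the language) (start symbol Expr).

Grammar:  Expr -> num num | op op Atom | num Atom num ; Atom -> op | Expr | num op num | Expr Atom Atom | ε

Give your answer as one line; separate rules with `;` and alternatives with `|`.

The nullable symbols are {Atom}.
ε ∉ L(G), so no ε-production is kept.
Expand every rule over subsets of its nullable positions: Expr → op op Atom gives op op Atom | op op. Atom → Expr Atom Atom gives Expr Atom Atom | Expr Atom.

Expr -> num num | op op Atom | op op | num Atom num; Atom -> op | Expr | num op num | Expr Atom Atom | Expr Atom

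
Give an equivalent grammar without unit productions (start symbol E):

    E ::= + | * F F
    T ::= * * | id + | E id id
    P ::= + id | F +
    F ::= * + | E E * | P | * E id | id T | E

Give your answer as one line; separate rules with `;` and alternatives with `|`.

Unit pairs: F ⇒* {E, P}.
For every A with A ⇒* B via unit rules, add B's non-unit alternatives to A; then delete every rule of the form X → Y.

E ::= + | * F F; T ::= * * | id + | E id id; P ::= + id | F +; F ::= + | * F F | * + | E E * | * E id | id T | + id | F +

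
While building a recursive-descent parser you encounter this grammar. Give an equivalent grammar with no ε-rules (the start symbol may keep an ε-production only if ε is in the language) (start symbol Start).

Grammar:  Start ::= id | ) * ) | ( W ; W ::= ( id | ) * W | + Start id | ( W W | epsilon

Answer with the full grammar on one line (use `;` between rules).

Start ::= id | ) * ) | ( W | (; W ::= ( id | ) * W | ) * | + Start id | ( W W | ( W | (

The nullable symbols are {W}.
ε ∉ L(G), so no ε-production is kept.
Expand every rule over subsets of its nullable positions: Start → ( W gives ( W | (. W → ) * W gives ) * W | ) *. W → ( W W gives ( W W | ( W | (.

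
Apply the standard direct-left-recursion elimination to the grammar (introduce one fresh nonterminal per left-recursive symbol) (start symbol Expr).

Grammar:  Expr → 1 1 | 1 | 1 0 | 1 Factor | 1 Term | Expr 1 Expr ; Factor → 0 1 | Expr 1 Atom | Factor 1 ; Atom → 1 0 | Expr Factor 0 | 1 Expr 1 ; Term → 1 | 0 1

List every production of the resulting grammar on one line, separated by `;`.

Left recursion appears on Expr, Factor.
For Expr: α = {1 Expr}, β = {1 1, 1, 1 0, 1 Factor, 1 Term}. Rewrite as Expr → β Expr1 and Expr1 → α Expr1 | ε.
For Factor: α = {1}, β = {0 1, Expr 1 Atom}. Rewrite as Factor → β Factor1 and Factor1 → α Factor1 | ε.

Expr → 1 1 Expr1 | 1 Expr1 | 1 0 Expr1 | 1 Factor Expr1 | 1 Term Expr1; Factor → 0 1 Factor1 | Expr 1 Atom Factor1; Atom → 1 0 | Expr Factor 0 | 1 Expr 1; Term → 1 | 0 1; Expr1 → 1 Expr Expr1 | eps; Factor1 → 1 Factor1 | eps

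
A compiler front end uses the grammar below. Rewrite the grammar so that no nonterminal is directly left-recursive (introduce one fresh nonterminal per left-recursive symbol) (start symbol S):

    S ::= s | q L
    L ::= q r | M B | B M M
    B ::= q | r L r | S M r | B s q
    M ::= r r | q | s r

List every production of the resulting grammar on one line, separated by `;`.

S ::= s | q L; L ::= q r | M B | B M M; B ::= q B' | r L r B' | S M r B'; M ::= r r | q | s r; B' ::= s q B' | ε

Left recursion appears on B.
For B: α = {s q}, β = {q, r L r, S M r}. Rewrite as B → β B' and B' → α B' | ε.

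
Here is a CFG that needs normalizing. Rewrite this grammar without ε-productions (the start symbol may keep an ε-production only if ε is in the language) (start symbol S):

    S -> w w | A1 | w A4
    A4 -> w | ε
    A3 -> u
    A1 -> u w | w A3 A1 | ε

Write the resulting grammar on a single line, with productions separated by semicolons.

S -> w w | A1 | w A4 | w | ε; A4 -> w; A3 -> u; A1 -> u w | w A3 A1 | w A3

Nullable set = {A1, A4, S}.
ε ∈ L(G) since S is nullable, so keep S → ε.
For each production, add variants omitting each subset of nullable occurrences: S → w A4 gives w A4 | w. A1 → w A3 A1 gives w A3 A1 | w A3.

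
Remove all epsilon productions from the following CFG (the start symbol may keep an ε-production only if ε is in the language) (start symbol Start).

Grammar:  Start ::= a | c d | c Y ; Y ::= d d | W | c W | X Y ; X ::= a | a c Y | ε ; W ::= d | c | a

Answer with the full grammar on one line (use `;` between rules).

Start ::= a | c d | c Y; Y ::= d d | W | c W | X Y; X ::= a | a c Y; W ::= d | c | a

The nullable symbols are {X}.
ε ∉ L(G), so no ε-production is kept.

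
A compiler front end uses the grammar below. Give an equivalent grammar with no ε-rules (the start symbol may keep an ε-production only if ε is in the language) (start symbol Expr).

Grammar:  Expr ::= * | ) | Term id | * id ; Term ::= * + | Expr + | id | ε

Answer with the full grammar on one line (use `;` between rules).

Expr ::= * | ) | Term id | id | * id; Term ::= * + | Expr + | id

The nullable symbols are {Term}.
ε ∉ L(G), so no ε-production is kept.
Add the nullable-subset variants: Expr → Term id gives Term id | id.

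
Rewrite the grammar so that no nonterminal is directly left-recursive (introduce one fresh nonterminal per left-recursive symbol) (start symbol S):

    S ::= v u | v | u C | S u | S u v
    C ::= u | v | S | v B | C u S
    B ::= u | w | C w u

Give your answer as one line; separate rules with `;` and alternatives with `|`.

S, C are directly left-recursive.
For S: α = {u, u v}, β = {v u, v, u C}. Rewrite as S → β S' and S' → α S' | ε.
For C: α = {u S}, β = {u, v, S, v B}. Rewrite as C → β C' and C' → α C' | ε.

S ::= v u S' | v S' | u C S'; C ::= u C' | v C' | S C' | v B C'; B ::= u | w | C w u; S' ::= u S' | u v S' | eps; C' ::= u S C' | eps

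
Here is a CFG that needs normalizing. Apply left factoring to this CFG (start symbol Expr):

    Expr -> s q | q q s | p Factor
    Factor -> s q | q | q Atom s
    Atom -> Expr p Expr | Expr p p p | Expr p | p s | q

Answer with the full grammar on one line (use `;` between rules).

Expr -> s q | q q s | p Factor; Factor -> s q | q Factor1; Atom -> p s | q | Expr p Atom1; Factor1 -> ε | Atom s; Atom1 -> Expr | p p | ε

Factor has alternatives sharing prefix 'q': factor to Factor → q Factor1 with Factor1 → ε | Atom s.
Atom has alternatives sharing prefix 'Expr p': factor to Atom → Expr p Atom1 with Atom1 → Expr | p p | ε.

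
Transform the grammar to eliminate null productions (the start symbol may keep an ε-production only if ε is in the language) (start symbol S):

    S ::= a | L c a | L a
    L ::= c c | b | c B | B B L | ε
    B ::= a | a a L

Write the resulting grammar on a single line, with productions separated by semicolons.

Nullable set = {L}.
ε ∉ L(G), so no ε-production is kept.
Add the nullable-subset variants: S → L c a gives L c a | c a. L → B B L gives B B L | B B. B → a a L gives a a L | a a.

S ::= a | L c a | c a | L a; L ::= c c | b | c B | B B L | B B; B ::= a | a a L | a a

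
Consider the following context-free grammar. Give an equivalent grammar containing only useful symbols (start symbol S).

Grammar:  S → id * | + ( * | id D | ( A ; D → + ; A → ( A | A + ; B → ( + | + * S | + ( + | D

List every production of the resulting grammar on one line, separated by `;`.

S → id * | + ( * | id D; D → +

Generating nonterminals: {B, D, S}.
Reachable from S after that: {D, S}.
Removed useless symbols: {A, B} and every production mentioning them.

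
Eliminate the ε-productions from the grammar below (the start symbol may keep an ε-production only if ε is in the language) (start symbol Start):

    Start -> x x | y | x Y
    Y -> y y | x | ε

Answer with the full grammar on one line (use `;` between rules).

Nullable nonterminals: {Y}.
ε ∉ L(G), so no ε-production is kept.
Add the nullable-subset variants: Start → x Y gives x Y | x.

Start -> x x | y | x Y | x; Y -> y y | x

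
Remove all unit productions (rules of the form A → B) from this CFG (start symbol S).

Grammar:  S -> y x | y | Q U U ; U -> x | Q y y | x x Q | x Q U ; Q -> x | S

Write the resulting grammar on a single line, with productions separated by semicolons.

S -> y x | y | Q U U; U -> x | Q y y | x x Q | x Q U; Q -> y x | y | Q U U | x

Unit pairs: Q ⇒* {S}.
For each unit pair (A, B), copy every non-unit production of B to A, then drop all unit productions.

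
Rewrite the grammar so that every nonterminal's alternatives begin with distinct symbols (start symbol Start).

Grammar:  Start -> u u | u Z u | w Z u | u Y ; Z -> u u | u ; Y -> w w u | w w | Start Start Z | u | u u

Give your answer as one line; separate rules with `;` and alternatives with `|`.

Start has alternatives sharing prefix 'u': factor to Start → u Start1 with Start1 → u | Z u | Y.
Z has alternatives sharing prefix 'u': factor to Z → u Z1 with Z1 → u | ε.
Y has alternatives sharing prefix 'w w': factor to Y → w w Y1 with Y1 → u | ε.
Y has alternatives sharing prefix 'u': factor to Y → u Y2 with Y2 → ε | u.

Start -> w Z u | u Start1; Z -> u Z1; Y -> Start Start Z | w w Y1 | u Y2; Start1 -> u | Z u | Y; Z1 -> u | ε; Y1 -> u | ε; Y2 -> ε | u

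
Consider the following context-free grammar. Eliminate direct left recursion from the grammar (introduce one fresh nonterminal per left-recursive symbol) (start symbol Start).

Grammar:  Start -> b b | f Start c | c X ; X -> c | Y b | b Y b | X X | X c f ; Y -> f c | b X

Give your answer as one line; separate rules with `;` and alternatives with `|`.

Directly left-recursive nonterminal: X.
For X: α = {X, c f}, β = {c, Y b, b Y b}. Rewrite as X → β X1 and X1 → α X1 | ε.

Start -> b b | f Start c | c X; X -> c X1 | Y b X1 | b Y b X1; Y -> f c | b X; X1 -> X X1 | c f X1 | ε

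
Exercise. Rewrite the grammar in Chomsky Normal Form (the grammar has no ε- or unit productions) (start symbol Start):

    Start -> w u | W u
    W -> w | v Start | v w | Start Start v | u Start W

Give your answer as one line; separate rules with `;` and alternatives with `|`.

Introduce a nonterminal for each terminal appearing in a rule of length ≥ 2: X1 → w, X2 → u, X3 → v.
Binarize each right-hand side of length ≥ 3 by chaining fresh nonterminals (Y1, Y2, …): affected rules were W → Start Start X3; W → X2 Start W.

Start -> X1 X2 | W X2; W -> w | X3 Start | X3 X1 | Start Y1 | X2 Y2; X1 -> w; X2 -> u; X3 -> v; Y1 -> Start X3; Y2 -> Start W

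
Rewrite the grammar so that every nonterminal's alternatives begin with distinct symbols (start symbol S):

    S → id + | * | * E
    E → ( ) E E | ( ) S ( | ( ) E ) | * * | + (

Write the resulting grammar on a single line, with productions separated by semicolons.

S has alternatives sharing prefix '*': factor to S → * S' with S' → ε | E.
E has alternatives sharing prefix '( )': factor to E → ( ) E' with E' → E E | S ( | E ).
E' has alternatives sharing prefix 'E': factor to E' → E E'' with E'' → E | ).

S → id + | * S'; E → * * | + ( | ( ) E'; S' → ε | E; E' → S ( | E E''; E'' → E | )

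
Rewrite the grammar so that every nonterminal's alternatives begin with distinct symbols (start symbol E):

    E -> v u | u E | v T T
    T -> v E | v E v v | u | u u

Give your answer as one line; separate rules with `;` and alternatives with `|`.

E has alternatives sharing prefix 'v': factor to E → v E' with E' → u | T T.
T has alternatives sharing prefix 'v E': factor to T → v E T' with T' → ε | v v.
T has alternatives sharing prefix 'u': factor to T → u T'' with T'' → ε | u.

E -> u E | v E'; T -> v E T' | u T''; E' -> u | T T; T' -> ε | v v; T'' -> ε | u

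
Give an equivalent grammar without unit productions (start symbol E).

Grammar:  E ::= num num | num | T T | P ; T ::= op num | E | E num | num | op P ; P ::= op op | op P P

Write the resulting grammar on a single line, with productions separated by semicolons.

Unit pairs: E ⇒* {P}; T ⇒* {E, P}.
For each unit pair (A, B), copy every non-unit production of B to A, then drop all unit productions.

E ::= num num | num | T T | op op | op P P; T ::= num num | num | T T | op op | op P P | op num | E num | op P; P ::= op op | op P P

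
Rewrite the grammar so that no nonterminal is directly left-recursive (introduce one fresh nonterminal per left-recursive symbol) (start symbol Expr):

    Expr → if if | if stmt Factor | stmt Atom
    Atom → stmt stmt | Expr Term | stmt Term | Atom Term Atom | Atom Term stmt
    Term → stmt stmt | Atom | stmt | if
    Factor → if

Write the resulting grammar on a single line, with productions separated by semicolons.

Atom is directly left-recursive.
For Atom: α = {Term Atom, Term stmt}, β = {stmt stmt, Expr Term, stmt Term}. Rewrite as Atom → β Atom1 and Atom1 → α Atom1 | ε.

Expr → if if | if stmt Factor | stmt Atom; Atom → stmt stmt Atom1 | Expr Term Atom1 | stmt Term Atom1; Term → stmt stmt | Atom | stmt | if; Factor → if; Atom1 → Term Atom Atom1 | Term stmt Atom1 | ε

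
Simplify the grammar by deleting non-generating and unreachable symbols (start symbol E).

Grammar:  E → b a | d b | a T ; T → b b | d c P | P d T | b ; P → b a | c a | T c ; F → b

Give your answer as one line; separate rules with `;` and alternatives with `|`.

Generating nonterminals: {E, F, P, T}.
Reachable from E after that: {E, P, T}.
Removed useless symbols: {F} and every production mentioning them.

E → b a | d b | a T; T → b b | d c P | P d T | b; P → b a | c a | T c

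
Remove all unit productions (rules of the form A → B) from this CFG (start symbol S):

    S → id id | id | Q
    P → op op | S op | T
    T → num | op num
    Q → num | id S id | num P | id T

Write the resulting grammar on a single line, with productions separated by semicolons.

S → id id | id | num | id S id | num P | id T; P → op op | S op | num | op num; T → num | op num; Q → num | id S id | num P | id T

Unit pairs: P ⇒* {T}; S ⇒* {Q}.
For each unit pair (A, B), copy every non-unit production of B to A, then drop all unit productions.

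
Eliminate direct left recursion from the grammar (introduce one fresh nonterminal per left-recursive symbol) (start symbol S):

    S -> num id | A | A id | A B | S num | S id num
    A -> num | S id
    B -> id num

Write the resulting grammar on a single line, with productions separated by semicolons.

S is directly left-recursive.
For S: α = {num, id num}, β = {num id, A, A id, A B}. Rewrite as S → β S' and S' → α S' | ε.

S -> num id S' | A S' | A id S' | A B S'; A -> num | S id; B -> id num; S' -> num S' | id num S' | ε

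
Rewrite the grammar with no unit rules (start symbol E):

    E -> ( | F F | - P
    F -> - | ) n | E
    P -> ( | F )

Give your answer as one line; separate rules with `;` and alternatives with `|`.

Unit pairs: F ⇒* {E}.
For each unit pair (A, B), copy every non-unit production of B to A, then drop all unit productions.

E -> ( | F F | - P; F -> ( | F F | - P | - | ) n; P -> ( | F )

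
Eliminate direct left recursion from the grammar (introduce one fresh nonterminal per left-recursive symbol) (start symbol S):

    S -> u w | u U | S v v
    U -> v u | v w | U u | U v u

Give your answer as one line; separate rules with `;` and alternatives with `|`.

S -> u w S' | u U S'; U -> v u U' | v w U'; S' -> v v S' | ε; U' -> u U' | v u U' | ε

Left recursion appears on S, U.
For S: α = {v v}, β = {u w, u U}. Rewrite as S → β S' and S' → α S' | ε.
For U: α = {u, v u}, β = {v u, v w}. Rewrite as U → β U' and U' → α U' | ε.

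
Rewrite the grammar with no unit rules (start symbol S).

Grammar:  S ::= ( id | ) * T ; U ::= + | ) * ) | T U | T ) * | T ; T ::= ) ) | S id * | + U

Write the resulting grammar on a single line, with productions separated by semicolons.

Unit pairs: U ⇒* {T}.
Replace each nonterminal's rules with the union of the non-unit rules of every nonterminal it unit-derives.

S ::= ( id | ) * T; U ::= + | ) * ) | T U | T ) * | ) ) | S id * | + U; T ::= ) ) | S id * | + U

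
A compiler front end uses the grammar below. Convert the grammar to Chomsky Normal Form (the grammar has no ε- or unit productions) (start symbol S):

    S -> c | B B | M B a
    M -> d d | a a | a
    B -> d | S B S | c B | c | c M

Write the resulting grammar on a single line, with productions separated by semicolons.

S -> c | B B | M Y1; M -> X2 X2 | X1 X1 | a; B -> d | S Y2 | X3 B | c | X3 M; X1 -> a; X2 -> d; X3 -> c; Y1 -> B X1; Y2 -> B S

Introduce a nonterminal for each terminal appearing in a rule of length ≥ 2: X1 → a, X2 → d, X3 → c.
Binarize each right-hand side of length ≥ 3 by chaining fresh nonterminals (Y1, Y2, …): affected rules were S → M B X1; B → S B S.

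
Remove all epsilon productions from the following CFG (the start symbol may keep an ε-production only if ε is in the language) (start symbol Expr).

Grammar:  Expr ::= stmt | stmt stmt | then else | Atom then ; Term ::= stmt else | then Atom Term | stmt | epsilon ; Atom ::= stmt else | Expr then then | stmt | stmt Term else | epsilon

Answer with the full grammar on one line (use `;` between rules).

Expr ::= stmt | stmt stmt | then else | Atom then | then; Term ::= stmt else | then Atom Term | then Atom | then Term | then | stmt; Atom ::= stmt else | Expr then then | stmt | stmt Term else

Nullable set = {Atom, Term}.
ε ∉ L(G), so no ε-production is kept.
Add the nullable-subset variants: Expr → Atom then gives Atom then | then. Term → then Atom Term gives then Atom Term | then Atom | then Term | then.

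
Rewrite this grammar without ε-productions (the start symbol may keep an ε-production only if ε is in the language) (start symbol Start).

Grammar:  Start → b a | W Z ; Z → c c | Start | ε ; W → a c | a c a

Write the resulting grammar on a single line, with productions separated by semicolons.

Start → b a | W Z | W; Z → c c | Start; W → a c | a c a

Nullable nonterminals: {Z}.
ε ∉ L(G), so no ε-production is kept.
Expand every rule over subsets of its nullable positions: Start → W Z gives W Z | W.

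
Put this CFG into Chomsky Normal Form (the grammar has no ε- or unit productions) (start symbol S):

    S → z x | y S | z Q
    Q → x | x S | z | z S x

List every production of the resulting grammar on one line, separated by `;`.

S → X1 X2 | X3 S | X1 Q; Q → x | X2 S | z | X1 Y1; X1 → z; X2 → x; X3 → y; Y1 → S X2

Introduce a nonterminal for each terminal appearing in a rule of length ≥ 2: X1 → z, X2 → x, X3 → y.
Binarize each right-hand side of length ≥ 3 by chaining fresh nonterminals (Y1, Y2, …): affected rules were Q → X1 S X2.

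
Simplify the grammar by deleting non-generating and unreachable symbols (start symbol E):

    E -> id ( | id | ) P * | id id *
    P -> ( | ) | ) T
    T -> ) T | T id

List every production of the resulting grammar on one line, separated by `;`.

Generating nonterminals: {E, P}.
Reachable from E after that: {E, P}.
Removed useless symbols: {T} and every production mentioning them.

E -> id ( | id | ) P * | id id *; P -> ( | )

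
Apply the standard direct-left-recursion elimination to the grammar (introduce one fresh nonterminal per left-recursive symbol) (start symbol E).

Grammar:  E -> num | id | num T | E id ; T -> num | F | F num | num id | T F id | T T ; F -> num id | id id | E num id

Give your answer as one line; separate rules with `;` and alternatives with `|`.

E -> num E' | id E' | num T E'; T -> num T' | F T' | F num T' | num id T'; F -> num id | id id | E num id; E' -> id E' | eps; T' -> F id T' | T T' | eps

E, T are directly left-recursive.
For E: α = {id}, β = {num, id, num T}. Rewrite as E → β E' and E' → α E' | ε.
For T: α = {F id, T}, β = {num, F, F num, num id}. Rewrite as T → β T' and T' → α T' | ε.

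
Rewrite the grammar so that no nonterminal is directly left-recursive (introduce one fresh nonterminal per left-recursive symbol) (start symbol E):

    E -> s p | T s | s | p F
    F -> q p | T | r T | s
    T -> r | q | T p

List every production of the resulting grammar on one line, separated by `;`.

E -> s p | T s | s | p F; F -> q p | T | r T | s; T -> r T' | q T'; T' -> p T' | epsilon

T is directly left-recursive.
For T: α = {p}, β = {r, q}. Rewrite as T → β T' and T' → α T' | ε.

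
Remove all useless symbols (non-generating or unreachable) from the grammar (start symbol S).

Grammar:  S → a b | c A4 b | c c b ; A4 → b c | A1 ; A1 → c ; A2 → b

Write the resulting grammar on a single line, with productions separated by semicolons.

Generating nonterminals: {A1, A2, A4, S}.
Reachable from S after that: {A1, A4, S}.
Removed useless symbols: {A2} and every production mentioning them.

S → a b | c A4 b | c c b; A4 → b c | A1; A1 → c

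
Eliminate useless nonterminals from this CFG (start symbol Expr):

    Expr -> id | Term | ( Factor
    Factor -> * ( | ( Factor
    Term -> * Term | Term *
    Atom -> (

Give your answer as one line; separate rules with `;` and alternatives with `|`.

Generating nonterminals: {Atom, Expr, Factor}.
Reachable from Expr after that: {Expr, Factor}.
Removed useless symbols: {Atom, Term} and every production mentioning them.

Expr -> id | ( Factor; Factor -> * ( | ( Factor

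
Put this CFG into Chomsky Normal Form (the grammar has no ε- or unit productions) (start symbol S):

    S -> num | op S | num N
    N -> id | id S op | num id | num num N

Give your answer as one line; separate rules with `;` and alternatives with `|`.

Introduce a nonterminal for each terminal appearing in a rule of length ≥ 2: X1 → op, X2 → num, X3 → id.
Binarize each right-hand side of length ≥ 3 by chaining fresh nonterminals (Y1, Y2, …): affected rules were N → X3 S X1; N → X2 X2 N.

S -> num | X1 S | X2 N; N -> id | X3 Y1 | X2 X3 | X2 Y2; X1 -> op; X2 -> num; X3 -> id; Y1 -> S X1; Y2 -> X2 N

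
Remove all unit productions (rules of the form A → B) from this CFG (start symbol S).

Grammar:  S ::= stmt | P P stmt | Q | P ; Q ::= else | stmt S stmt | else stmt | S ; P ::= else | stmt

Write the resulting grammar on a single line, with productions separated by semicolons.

S ::= stmt | P P stmt | else | stmt S stmt | else stmt; Q ::= stmt | P P stmt | else | stmt S stmt | else stmt; P ::= else | stmt

Unit pairs: Q ⇒* {P, S}; S ⇒* {P, Q}.
For every A with A ⇒* B via unit rules, add B's non-unit alternatives to A; then delete every rule of the form X → Y.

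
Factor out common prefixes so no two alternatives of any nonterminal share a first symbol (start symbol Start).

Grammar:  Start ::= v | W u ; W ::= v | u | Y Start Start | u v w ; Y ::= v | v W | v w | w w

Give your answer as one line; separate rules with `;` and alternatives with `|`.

Start ::= v | W u; W ::= v | Y Start Start | u W1; Y ::= w w | v Y1; W1 ::= ε | v w; Y1 ::= ε | W | w

W has alternatives sharing prefix 'u': factor to W → u W1 with W1 → ε | v w.
Y has alternatives sharing prefix 'v': factor to Y → v Y1 with Y1 → ε | W | w.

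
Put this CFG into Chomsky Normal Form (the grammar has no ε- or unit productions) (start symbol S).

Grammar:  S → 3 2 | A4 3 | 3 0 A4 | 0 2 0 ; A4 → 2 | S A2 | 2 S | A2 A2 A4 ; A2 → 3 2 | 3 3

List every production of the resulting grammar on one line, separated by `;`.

Introduce a nonterminal for each terminal appearing in a rule of length ≥ 2: X1 → 3, X2 → 2, X3 → 0.
Binarize each right-hand side of length ≥ 3 by chaining fresh nonterminals (Y1, Y2, …): affected rules were S → X1 X3 A4; S → X3 X2 X3; A4 → A2 A2 A4.

S → X1 X2 | A4 X1 | X1 Y1 | X3 Y2; A4 → 2 | S A2 | X2 S | A2 Y3; A2 → X1 X2 | X1 X1; X1 → 3; X2 → 2; X3 → 0; Y1 → X3 A4; Y2 → X2 X3; Y3 → A2 A4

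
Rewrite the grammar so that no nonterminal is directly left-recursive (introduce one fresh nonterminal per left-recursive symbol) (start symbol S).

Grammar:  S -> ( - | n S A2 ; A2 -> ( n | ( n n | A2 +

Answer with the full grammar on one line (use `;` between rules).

Directly left-recursive nonterminal: A2.
For A2: α = {+}, β = {( n, ( n n}. Rewrite as A2 → β A2' and A2' → α A2' | ε.

S -> ( - | n S A2; A2 -> ( n A2' | ( n n A2'; A2' -> + A2' | ε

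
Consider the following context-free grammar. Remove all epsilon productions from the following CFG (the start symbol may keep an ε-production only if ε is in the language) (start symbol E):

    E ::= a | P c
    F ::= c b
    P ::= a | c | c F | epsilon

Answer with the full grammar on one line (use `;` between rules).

Nullable nonterminals: {P}.
ε ∉ L(G), so no ε-production is kept.
For each production, add variants omitting each subset of nullable occurrences: E → P c gives P c | c.

E ::= a | P c | c; F ::= c b; P ::= a | c | c F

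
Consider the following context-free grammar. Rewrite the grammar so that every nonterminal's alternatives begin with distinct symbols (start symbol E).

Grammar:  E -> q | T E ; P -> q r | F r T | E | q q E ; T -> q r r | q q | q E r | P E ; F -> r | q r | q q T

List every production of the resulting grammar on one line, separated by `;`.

E -> q | T E; P -> F r T | E | q P'; T -> P E | q T'; F -> r | q F'; P' -> r | q E; T' -> r r | q | E r; F' -> r | q T

P has alternatives sharing prefix 'q': factor to P → q P' with P' → r | q E.
T has alternatives sharing prefix 'q': factor to T → q T' with T' → r r | q | E r.
F has alternatives sharing prefix 'q': factor to F → q F' with F' → r | q T.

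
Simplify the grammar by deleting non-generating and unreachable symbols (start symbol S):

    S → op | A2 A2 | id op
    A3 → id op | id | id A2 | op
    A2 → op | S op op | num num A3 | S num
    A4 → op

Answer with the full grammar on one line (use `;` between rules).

S → op | A2 A2 | id op; A3 → id op | id | id A2 | op; A2 → op | S op op | num num A3 | S num

Generating nonterminals: {A2, A3, A4, S}.
Reachable from S after that: {A2, A3, S}.
Removed useless symbols: {A4} and every production mentioning them.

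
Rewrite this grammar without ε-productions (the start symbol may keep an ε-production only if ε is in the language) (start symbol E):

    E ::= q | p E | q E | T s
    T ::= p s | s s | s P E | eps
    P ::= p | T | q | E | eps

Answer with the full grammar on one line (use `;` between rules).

Nullable set = {P, T}.
ε ∉ L(G), so no ε-production is kept.
Expand every rule over subsets of its nullable positions: E → T s gives T s | s. T → s P E gives s P E | s E.

E ::= q | p E | q E | T s | s; T ::= p s | s s | s P E | s E; P ::= p | T | q | E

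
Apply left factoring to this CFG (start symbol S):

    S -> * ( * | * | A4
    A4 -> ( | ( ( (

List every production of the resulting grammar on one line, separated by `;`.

S -> A4 | * S'; A4 -> ( A4'; S' -> ( * | ε; A4' -> ε | ( (

S has alternatives sharing prefix '*': factor to S → * S' with S' → ( * | ε.
A4 has alternatives sharing prefix '(': factor to A4 → ( A4' with A4' → ε | ( (.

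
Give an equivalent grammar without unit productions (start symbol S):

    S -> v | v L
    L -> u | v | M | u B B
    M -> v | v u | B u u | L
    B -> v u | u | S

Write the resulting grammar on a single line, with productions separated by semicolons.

Unit pairs: B ⇒* {S}; L ⇒* {M}; M ⇒* {L}.
Replace each nonterminal's rules with the union of the non-unit rules of every nonterminal it unit-derives.

S -> v | v L; L -> u | v | u B B | v u | B u u; M -> u | v | u B B | v u | B u u; B -> v u | u | v | v L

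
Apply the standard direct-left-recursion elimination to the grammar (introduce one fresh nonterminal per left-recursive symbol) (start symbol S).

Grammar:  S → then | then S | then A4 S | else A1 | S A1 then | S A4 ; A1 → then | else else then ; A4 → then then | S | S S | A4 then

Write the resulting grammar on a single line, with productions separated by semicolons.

Directly left-recursive nonterminals: S, A4.
For S: α = {A1 then, A4}, β = {then, then S, then A4 S, else A1}. Rewrite as S → β S' and S' → α S' | ε.
For A4: α = {then}, β = {then then, S, S S}. Rewrite as A4 → β A4' and A4' → α A4' | ε.

S → then S' | then S S' | then A4 S S' | else A1 S'; A1 → then | else else then; A4 → then then A4' | S A4' | S S A4'; S' → A1 then S' | A4 S' | ε; A4' → then A4' | ε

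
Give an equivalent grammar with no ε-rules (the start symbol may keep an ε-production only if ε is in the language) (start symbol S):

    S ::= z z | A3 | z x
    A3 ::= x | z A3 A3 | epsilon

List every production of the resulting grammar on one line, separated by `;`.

Nullable set = {A3, S}.
ε ∈ L(G) since S is nullable, so keep S → ε.
Expand every rule over subsets of its nullable positions: A3 → z A3 A3 gives z A3 A3 | z A3 | z.

S ::= z z | A3 | z x | ε; A3 ::= x | z A3 A3 | z A3 | z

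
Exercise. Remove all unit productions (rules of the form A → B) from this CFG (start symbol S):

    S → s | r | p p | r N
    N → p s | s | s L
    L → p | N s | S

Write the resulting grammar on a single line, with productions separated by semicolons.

S → s | r | p p | r N; N → p s | s | s L; L → p | N s | s | r | p p | r N

Unit pairs: L ⇒* {S}.
For every A with A ⇒* B via unit rules, add B's non-unit alternatives to A; then delete every rule of the form X → Y.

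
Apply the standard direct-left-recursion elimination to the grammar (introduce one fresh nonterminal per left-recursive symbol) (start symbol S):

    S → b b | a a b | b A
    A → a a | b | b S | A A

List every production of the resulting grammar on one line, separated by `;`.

S → b b | a a b | b A; A → a a A' | b A' | b S A'; A' → A A' | ε

A is directly left-recursive.
For A: α = {A}, β = {a a, b, b S}. Rewrite as A → β A' and A' → α A' | ε.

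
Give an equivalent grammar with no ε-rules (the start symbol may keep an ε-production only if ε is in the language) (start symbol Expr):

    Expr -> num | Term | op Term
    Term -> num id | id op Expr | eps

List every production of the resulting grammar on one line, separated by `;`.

Nullable nonterminals: {Expr, Term}.
ε ∈ L(G) since Expr is nullable, so keep Expr → ε.
Add the nullable-subset variants: Expr → op Term gives op Term | op. Term → id op Expr gives id op Expr | id op.

Expr -> num | Term | op Term | op | eps; Term -> num id | id op Expr | id op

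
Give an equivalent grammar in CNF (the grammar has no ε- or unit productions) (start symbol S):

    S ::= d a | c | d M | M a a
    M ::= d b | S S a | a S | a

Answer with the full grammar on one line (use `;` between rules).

S ::= X1 X2 | c | X1 M | M Y1; M ::= X1 X3 | S Y2 | X2 S | a; X1 ::= d; X2 ::= a; X3 ::= b; Y1 ::= X2 X2; Y2 ::= S X2

Introduce a nonterminal for each terminal appearing in a rule of length ≥ 2: X1 → d, X2 → a, X3 → b.
Binarize each right-hand side of length ≥ 3 by chaining fresh nonterminals (Y1, Y2, …): affected rules were S → M X2 X2; M → S S X2.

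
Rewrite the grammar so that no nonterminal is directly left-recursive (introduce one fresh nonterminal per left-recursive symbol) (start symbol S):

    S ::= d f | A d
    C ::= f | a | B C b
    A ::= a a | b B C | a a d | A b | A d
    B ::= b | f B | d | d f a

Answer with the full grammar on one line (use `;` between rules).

A is directly left-recursive.
For A: α = {b, d}, β = {a a, b B C, a a d}. Rewrite as A → β A' and A' → α A' | ε.

S ::= d f | A d; C ::= f | a | B C b; A ::= a a A' | b B C A' | a a d A'; B ::= b | f B | d | d f a; A' ::= b A' | d A' | ε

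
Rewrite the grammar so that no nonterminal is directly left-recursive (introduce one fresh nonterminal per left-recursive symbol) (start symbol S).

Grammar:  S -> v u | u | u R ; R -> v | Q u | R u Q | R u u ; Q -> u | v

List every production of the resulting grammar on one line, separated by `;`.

S -> v u | u | u R; R -> v R' | Q u R'; Q -> u | v; R' -> u Q R' | u u R' | ε

Left recursion appears on R.
For R: α = {u Q, u u}, β = {v, Q u}. Rewrite as R → β R' and R' → α R' | ε.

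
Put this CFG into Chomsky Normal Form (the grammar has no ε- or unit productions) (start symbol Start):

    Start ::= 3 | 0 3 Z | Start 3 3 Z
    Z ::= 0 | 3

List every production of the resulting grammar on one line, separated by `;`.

Start ::= 3 | X1 Y1 | Start Y2; Z ::= 0 | 3; X1 ::= 0; X2 ::= 3; Y1 ::= X2 Z; Y2 ::= X2 Y3; Y3 ::= X2 Z

Introduce a nonterminal for each terminal appearing in a rule of length ≥ 2: X1 → 0, X2 → 3.
Binarize each right-hand side of length ≥ 3 by chaining fresh nonterminals (Y1, Y2, …): affected rules were Start → X1 X2 Z; Start → Start X2 X2 Z.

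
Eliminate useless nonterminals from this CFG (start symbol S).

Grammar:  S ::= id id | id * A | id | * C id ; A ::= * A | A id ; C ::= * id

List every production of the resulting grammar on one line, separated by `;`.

S ::= id id | id | * C id; C ::= * id

Generating nonterminals: {C, S}.
Reachable from S after that: {C, S}.
Removed useless symbols: {A} and every production mentioning them.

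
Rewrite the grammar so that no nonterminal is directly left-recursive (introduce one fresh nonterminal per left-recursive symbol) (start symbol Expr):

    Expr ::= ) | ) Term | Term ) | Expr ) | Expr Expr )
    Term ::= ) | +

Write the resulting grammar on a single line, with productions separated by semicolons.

Expr ::= ) Expr1 | ) Term Expr1 | Term ) Expr1; Term ::= ) | +; Expr1 ::= ) Expr1 | Expr ) Expr1 | ε

Left recursion appears on Expr.
For Expr: α = {), Expr )}, β = {), ) Term, Term )}. Rewrite as Expr → β Expr1 and Expr1 → α Expr1 | ε.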